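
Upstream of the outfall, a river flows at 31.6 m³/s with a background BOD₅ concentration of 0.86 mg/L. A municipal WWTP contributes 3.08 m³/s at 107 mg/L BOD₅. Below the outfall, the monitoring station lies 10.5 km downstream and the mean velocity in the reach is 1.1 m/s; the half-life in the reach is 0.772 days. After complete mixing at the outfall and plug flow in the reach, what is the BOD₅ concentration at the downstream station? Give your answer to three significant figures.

After mixing, C = (31.60·0.8600 + 3.080·107.0) / 34.68 = 356.7/34.68 = 10.29 mg/L.
Travel time t = 10.5·1000 / 1.1 = 9545 s = 2.652 h.
Half-life 0.772 d → k = ln 2 / 0.772 = 0.8979 d⁻¹.
First-order decay: C = 10.29·exp(−k·t) = 10.29·0.9056 = 9.315 mg/L.

9.32 mg/L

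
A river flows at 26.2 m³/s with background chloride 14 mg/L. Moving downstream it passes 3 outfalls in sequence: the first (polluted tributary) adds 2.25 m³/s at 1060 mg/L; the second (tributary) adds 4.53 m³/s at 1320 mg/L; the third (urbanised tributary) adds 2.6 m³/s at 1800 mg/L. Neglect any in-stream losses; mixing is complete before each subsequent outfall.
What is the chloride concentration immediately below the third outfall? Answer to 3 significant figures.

After outfall 1: Q = 26.20 + 2.250 = 28.45 m³/s; C = (26.20·14.00 + 2.250·1060)/28.45 = 96.72 mg/L.
After outfall 2: Q = 28.45 + 4.530 = 32.98 m³/s; C = (28.45·96.72 + 4.530·1320)/32.98 = 264.7 mg/L.
After outfall 3: Q = 32.98 + 2.600 = 35.58 m³/s; C = (32.98·264.7 + 2.600·1800)/35.58 = 376.9 mg/L.

377 mg/L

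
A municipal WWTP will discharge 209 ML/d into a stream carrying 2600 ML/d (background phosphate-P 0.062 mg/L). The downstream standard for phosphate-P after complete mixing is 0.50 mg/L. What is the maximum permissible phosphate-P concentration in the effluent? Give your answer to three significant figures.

5.95 mg/L

At the limit, (Qr·Cr + Qe·Cₑ)/(Qr + Qe) = 0.50:
Cₑ = (2809·0.50 − 2600·0.06200) / 209.0 = 5.949 mg/L.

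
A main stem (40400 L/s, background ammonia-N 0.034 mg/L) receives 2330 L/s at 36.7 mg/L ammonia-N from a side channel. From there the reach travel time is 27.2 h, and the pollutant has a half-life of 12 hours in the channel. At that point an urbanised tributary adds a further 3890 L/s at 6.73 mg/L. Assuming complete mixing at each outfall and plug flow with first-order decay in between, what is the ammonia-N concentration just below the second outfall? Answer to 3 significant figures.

0.949 mg/L

After mixing, C = (40400·0.03400 + 2330·36.70) / 42730 = 86880/42730 = 2.033 mg/L; combined flow 42730 L/s.
Half-life 12 h → k = ln 2 / 12 = 0.05776 h⁻¹ = 1.386 d⁻¹.
Applying C = C₀e^(−kt): 2.033 × 0.2078 = 0.4225 mg/L.
At the second outfall, C = (42730·0.4225 + 3890·6.730) / (42730 + 3890) = 0.9488 mg/L.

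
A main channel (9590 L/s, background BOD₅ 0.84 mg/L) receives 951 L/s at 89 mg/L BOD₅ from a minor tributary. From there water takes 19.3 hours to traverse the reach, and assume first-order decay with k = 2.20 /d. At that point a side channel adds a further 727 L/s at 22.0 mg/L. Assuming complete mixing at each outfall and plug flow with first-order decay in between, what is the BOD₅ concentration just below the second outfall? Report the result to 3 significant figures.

2.82 mg/L

Mass balance: C = (9590·0.8400 + 951.0·89.00) / 10540 = 92690/10540 = 8.794 mg/L; combined flow 10540 L/s.
First-order decay: C = 8.794·exp(−k·t) = 8.794·0.1705 = 1.499 mg/L.
At the second outfall, C = (10540·1.499 + 727.0·22.00) / (10540 + 727.0) = 2.822 mg/L.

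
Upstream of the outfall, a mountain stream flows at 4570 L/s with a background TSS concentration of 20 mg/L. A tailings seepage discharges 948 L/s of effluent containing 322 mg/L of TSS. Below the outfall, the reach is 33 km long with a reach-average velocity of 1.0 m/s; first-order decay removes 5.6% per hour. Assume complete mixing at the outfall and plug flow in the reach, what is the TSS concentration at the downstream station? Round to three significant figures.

42.4 mg/L

After mixing, C = (4570·20.00 + 948.0·322.0) / 5518 = 396700/5518 = 71.88 mg/L.
Travel time t = 33·1000 / 1.0 = 33000 s = 9.167 h.
5.6%/h lost → k = −ln(1 − 0.056) = 0.05763 h⁻¹.
Applying C = C₀e^(−kt): 71.88 × 0.5896 = 42.38 mg/L.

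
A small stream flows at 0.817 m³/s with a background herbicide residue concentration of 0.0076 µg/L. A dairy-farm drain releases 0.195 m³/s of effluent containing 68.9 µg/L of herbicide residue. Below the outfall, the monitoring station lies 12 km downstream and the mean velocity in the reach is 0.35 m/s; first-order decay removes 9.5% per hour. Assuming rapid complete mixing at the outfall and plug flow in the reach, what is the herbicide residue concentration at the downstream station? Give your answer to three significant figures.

5.13 µg/L

Mixed concentration C = ΣQC/ΣQ = (0.8170·0.007600 + 0.1950·68.90) / 1.012 = 13.44/1.012 = 13.28 µg/L.
Travel time t = 12·1000 / 0.35 = 34290 s = 9.524 h.
9.5%/h lost → k = −ln(1 − 0.095) = 0.09982 h⁻¹.
After decay, C = 13.28 × e^(−kt) = 13.28 × 0.3865 = 5.133 µg/L.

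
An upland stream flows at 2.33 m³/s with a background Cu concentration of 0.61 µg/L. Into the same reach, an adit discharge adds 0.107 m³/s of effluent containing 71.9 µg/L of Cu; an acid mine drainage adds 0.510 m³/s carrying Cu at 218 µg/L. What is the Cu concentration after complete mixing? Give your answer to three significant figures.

Mass balance: C = (2.330·0.6100 + 0.1070·71.90 + 0.5100·218.0) / 2.947 = 120.3/2.947 = 40.82 µg/L.

40.8 µg/L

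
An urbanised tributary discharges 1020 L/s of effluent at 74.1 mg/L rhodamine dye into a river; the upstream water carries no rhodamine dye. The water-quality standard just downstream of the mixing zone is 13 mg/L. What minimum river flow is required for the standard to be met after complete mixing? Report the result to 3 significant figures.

Set C_mix = 13: (Q·0 + 1020·74.10) / (Q + 1020) = 13
→ Q = 1020·(74.10 − 13)/(13 − 0) = 4794 L/s.

4790 L/s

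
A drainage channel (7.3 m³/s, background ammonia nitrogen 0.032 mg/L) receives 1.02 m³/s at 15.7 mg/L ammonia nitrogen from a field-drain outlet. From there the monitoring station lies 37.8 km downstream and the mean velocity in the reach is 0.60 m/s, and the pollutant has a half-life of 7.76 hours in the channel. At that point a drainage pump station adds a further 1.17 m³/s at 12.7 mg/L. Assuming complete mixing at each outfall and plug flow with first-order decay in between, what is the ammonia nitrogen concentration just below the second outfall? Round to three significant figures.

Mass balance: C = (7.300·0.03200 + 1.020·15.70) / 8.320 = 16.25/8.320 = 1.953 mg/L; combined flow 8.320 m³/s.
Travel time t = 37.8·1000 / 0.60 = 63000 s = 17.50 h.
Half-life 7.76 h → k = ln 2 / 7.76 = 0.08932 h⁻¹ = 2.144 d⁻¹.
Applying C = C₀e^(−kt): 1.953 × 0.2095 = 0.4091 mg/L.
Second outfall: C = (8.320·0.4091 + 1.170·12.70)/9.490 = 1.924 mg/L.

1.92 mg/L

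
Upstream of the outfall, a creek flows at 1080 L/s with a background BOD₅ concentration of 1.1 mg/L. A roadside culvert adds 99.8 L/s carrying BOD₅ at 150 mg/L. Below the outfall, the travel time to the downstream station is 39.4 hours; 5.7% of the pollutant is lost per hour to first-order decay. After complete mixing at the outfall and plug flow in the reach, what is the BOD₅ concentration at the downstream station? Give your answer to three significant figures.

Mass balance: C = (1080·1.100 + 99.80·150.0) / 1180 = 16160/1180 = 13.70 mg/L.
5.7%/h lost → k = −ln(1 − 0.057) = 0.05869 h⁻¹.
After decay, C = 13.70 × e^(−kt) = 13.70 × 0.09903 = 1.356 mg/L.

1.36 mg/L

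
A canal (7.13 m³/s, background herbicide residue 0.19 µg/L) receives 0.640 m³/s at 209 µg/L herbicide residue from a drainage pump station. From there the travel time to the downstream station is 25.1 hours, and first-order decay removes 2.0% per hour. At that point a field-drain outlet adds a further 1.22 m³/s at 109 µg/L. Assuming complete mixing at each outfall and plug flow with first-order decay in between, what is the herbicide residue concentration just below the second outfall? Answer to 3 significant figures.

Conservation of mass: C = (7.130·0.1900 + 0.6400·209.0) / 7.770 = 135.1/7.770 = 17.39 µg/L; combined flow 7.770 m³/s.
2.0%/h lost → k = −ln(1 − 0.02) = 0.02020 h⁻¹.
After decay, C = 17.39 × e^(−kt) = 17.39 × 0.6022 = 10.47 µg/L.
Second outfall: C = (7.770·10.47 + 1.220·109.0)/8.990 = 23.84 µg/L.

23.8 µg/L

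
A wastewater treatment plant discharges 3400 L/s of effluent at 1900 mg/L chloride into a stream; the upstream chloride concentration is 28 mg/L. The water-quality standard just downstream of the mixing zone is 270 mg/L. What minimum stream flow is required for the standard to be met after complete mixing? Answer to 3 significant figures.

22900 L/s

Set C_mix = 270: (Q·28.00 + 3400·1900) / (Q + 3400) = 270
→ Q = 3400·(1900 − 270)/(270 − 28.00) = 22900 L/s.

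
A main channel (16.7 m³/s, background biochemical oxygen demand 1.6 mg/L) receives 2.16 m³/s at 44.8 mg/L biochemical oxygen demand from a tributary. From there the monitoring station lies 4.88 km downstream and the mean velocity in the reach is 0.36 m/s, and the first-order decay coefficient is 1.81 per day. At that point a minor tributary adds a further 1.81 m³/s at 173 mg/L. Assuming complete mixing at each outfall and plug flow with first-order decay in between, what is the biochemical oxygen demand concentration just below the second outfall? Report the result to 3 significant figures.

19.6 mg/L

Flow-weighted average: C = (16.70·1.600 + 2.160·44.80) / 18.86 = 123.5/18.86 = 6.548 mg/L; combined flow 18.86 m³/s.
Travel time t = 4.88·1000 / 0.36 = 13560 s = 3.765 h.
After decay, C = 6.548 × e^(−kt) = 6.548 × 0.7528 = 4.929 mg/L.
At the second outfall, C = (18.86·4.929 + 1.810·173.0) / (18.86 + 1.810) = 19.65 mg/L.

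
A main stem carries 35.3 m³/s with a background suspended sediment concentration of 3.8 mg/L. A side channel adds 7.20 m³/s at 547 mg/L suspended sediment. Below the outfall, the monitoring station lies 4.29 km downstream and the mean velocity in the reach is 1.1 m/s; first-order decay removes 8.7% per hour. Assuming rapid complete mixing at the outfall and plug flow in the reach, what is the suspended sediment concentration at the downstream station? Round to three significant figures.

After mixing, C = (35.30·3.800 + 7.200·547.0) / 42.50 = 4073/42.50 = 95.82 mg/L.
Travel time t = 4.29·1000 / 1.1 = 3900 s = 1.083 h.
8.7%/h lost → k = −ln(1 − 0.087) = 0.09102 h⁻¹.
After decay, C = 95.82 × e^(−kt) = 95.82 × 0.9061 = 86.83 mg/L.

86.8 mg/L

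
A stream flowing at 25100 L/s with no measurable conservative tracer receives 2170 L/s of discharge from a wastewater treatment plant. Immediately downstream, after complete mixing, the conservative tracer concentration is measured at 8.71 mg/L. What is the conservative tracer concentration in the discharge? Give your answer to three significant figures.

109 mg/L

Mass balance: 25100·0 + 2170·Cₑ = 27270·8.710
→ Cₑ = (27270·8.710 − 25100·0) / 2170 = 109.5 mg/L.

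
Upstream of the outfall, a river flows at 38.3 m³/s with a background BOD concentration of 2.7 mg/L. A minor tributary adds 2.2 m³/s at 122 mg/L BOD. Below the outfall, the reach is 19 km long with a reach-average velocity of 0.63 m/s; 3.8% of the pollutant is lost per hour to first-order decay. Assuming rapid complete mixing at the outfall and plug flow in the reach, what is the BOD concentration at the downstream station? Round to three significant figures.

6.64 mg/L

Mass balance: C = (38.30·2.700 + 2.200·122.0) / 40.50 = 371.8/40.50 = 9.180 mg/L.
Travel time t = 19·1000 / 0.63 = 30160 s = 8.377 h.
3.8%/h lost → k = −ln(1 − 0.038) = 0.03874 h⁻¹.
Decay over the reach: 9.180·exp(−kt) = 9.180·0.7229 = 6.636 mg/L.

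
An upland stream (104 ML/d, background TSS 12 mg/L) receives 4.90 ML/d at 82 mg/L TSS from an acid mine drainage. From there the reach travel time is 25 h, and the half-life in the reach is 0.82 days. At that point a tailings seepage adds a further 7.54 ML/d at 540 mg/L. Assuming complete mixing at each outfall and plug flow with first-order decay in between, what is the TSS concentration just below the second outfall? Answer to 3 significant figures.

Mass balance: C = (104.0·12.00 + 4.900·82.00) / 108.9 = 1650/108.9 = 15.15 mg/L; combined flow 108.9 ML/d.
Half-life 0.82 d → k = ln 2 / 0.82 = 0.8453 d⁻¹.
First-order decay: C = 15.15·exp(−k·t) = 15.15·0.4146 = 6.281 mg/L.
Second outfall: C = (108.9·6.281 + 7.540·540.0)/116.4 = 40.84 mg/L.

40.8 mg/L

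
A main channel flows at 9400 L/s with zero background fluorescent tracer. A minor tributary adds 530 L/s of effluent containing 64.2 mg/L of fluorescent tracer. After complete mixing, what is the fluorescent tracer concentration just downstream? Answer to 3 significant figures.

3.43 mg/L

Conservation of mass: C = (9400·0 + 530.0·64.20) / 9930 = 34030/9930 = 3.427 mg/L.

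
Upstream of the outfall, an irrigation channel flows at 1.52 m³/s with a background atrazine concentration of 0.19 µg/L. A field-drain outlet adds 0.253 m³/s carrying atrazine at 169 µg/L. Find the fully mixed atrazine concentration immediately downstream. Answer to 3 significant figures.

Mixed concentration C = ΣQC/ΣQ = (1.520·0.1900 + 0.2530·169.0) / 1.773 = 43.05/1.773 = 24.28 µg/L.

24.3 µg/L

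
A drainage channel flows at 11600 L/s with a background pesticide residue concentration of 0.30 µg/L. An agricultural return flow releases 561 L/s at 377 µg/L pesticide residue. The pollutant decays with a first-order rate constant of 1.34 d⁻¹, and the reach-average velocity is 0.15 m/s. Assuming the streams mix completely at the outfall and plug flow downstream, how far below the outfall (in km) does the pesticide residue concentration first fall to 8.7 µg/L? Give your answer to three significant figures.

6.86 km

Flow-weighted average: C = (11600·0.3000 + 561.0·377.0) / 12160 = 215000/12160 = 17.68 µg/L.
Set 17.68·exp(−k·t) = 8.7 → t = ln(17.68/8.7)/k = 45710 s = 12.70 h.
Distance = v·t = 0.15·45710 = 6857 m = 6.857 km.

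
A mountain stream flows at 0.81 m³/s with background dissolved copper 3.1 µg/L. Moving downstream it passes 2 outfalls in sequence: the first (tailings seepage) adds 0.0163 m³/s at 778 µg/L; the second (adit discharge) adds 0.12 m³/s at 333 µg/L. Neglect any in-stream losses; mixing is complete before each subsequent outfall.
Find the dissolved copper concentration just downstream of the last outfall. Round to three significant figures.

Outfall 1: combined Q = 0.8263 m³/s; C = (0.8100·3.100 + 0.01630·778.0)/0.8263 = 18.39 µg/L.
Outfall 2: combined Q = 0.9463 m³/s; C = (0.8263·18.39 + 0.1200·333.0)/0.9463 = 58.28 µg/L.

58.3 µg/L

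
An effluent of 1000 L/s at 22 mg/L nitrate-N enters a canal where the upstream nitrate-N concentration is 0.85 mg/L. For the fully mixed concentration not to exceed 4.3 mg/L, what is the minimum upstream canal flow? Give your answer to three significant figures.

Set C_mix = 4.3: (Q·0.8500 + 1000·22.00) / (Q + 1000) = 4.3
→ Q = 1000·(22.00 − 4.3)/(4.3 − 0.8500) = 5130 L/s.

5130 L/s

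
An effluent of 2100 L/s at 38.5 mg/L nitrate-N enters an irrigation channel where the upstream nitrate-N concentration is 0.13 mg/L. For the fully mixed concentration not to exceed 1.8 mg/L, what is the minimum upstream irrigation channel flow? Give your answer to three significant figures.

46100 L/s

Set C_mix = 1.8: (Q·0.1300 + 2100·38.50) / (Q + 2100) = 1.8
→ Q = 2100·(38.50 − 1.8)/(1.8 − 0.1300) = 46150 L/s.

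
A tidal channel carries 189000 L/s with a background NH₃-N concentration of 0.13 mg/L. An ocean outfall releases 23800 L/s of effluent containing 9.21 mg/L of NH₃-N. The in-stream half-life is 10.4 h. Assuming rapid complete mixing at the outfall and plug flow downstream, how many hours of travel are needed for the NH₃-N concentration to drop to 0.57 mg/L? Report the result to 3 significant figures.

Mixed concentration C = ΣQC/ΣQ = (189000·0.1300 + 23800·9.210) / 212800 = 243800/212800 = 1.146 mg/L.
Half-life 10.4 h → k = ln 2 / 10.4 = 0.06665 h⁻¹ = 1.600 d⁻¹.
1.146·exp(−k·t) = 0.57 → t = ln(1.146/0.57)/k = 37700 s = 10.47 h.

10.5 h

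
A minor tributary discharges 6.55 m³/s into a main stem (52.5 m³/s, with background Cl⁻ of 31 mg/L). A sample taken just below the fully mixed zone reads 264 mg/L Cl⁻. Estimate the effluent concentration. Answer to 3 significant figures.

2130 mg/L

Mass balance: 52.50·31.00 + 6.550·Cₑ = 59.05·264.0
→ Cₑ = (59.05·264.0 − 52.50·31.00) / 6.550 = 2132 mg/L.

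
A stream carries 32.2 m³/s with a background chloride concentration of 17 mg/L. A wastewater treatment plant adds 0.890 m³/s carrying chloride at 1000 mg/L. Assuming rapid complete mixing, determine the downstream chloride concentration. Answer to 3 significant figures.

43.4 mg/L

Flow-weighted average: C = (32.20·17.00 + 0.8900·1000) / 33.09 = 1437/33.09 = 43.44 mg/L.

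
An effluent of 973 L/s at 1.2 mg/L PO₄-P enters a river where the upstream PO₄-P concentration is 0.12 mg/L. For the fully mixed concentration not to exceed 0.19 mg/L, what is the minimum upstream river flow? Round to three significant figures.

14000 L/s

Set C_mix = 0.19: (Q·0.1200 + 973.0·1.200) / (Q + 973.0) = 0.19
→ Q = 973.0·(1.200 − 0.19)/(0.19 − 0.1200) = 14040 L/s.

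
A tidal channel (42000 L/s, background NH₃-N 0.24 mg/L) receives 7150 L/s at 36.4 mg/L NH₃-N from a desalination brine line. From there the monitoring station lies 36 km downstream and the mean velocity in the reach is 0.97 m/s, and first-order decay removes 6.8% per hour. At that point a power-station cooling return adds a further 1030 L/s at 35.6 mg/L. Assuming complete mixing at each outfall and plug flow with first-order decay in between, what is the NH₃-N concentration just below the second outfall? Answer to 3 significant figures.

Mass balance: C = (42000·0.2400 + 7150·36.40) / 49150 = 270300/49150 = 5.500 mg/L; combined flow 49150 L/s.
Travel time t = 36·1000 / 0.97 = 37110 s = 10.31 h.
6.8%/h lost → k = −ln(1 − 0.068) = 0.07042 h⁻¹.
Applying C = C₀e^(−kt): 5.500 × 0.4838 = 2.661 mg/L.
Second outfall: C = (49150·2.661 + 1030·35.60)/50180 = 3.337 mg/L.

3.34 mg/L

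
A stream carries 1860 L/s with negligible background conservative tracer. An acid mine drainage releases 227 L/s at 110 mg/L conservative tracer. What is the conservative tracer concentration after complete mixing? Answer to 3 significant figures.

12.0 mg/L

Conservation of mass: C = (1860·0 + 227.0·110.0) / 2087 = 24970/2087 = 11.96 mg/L.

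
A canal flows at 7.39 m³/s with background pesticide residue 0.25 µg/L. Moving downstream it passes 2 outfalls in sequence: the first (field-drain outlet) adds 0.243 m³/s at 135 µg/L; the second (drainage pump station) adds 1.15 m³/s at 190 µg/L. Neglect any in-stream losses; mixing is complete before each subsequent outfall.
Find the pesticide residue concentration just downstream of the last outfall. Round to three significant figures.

After outfall 1: Q = 7.390 + 0.2430 = 7.633 m³/s; C = (7.390·0.2500 + 0.2430·135.0)/7.633 = 4.540 µg/L.
After outfall 2: Q = 7.633 + 1.150 = 8.783 m³/s; C = (7.633·4.540 + 1.150·190.0)/8.783 = 28.82 µg/L.

28.8 µg/L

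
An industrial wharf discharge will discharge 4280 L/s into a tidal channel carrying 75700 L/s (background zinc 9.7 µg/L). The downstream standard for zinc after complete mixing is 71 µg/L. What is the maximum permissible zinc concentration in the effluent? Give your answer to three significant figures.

1160 µg/L

At the limit, (Qr·Cr + Qe·Cₑ)/(Qr + Qe) = 71:
Cₑ = (79980·71 − 75700·9.700) / 4280 = 1155 µg/L.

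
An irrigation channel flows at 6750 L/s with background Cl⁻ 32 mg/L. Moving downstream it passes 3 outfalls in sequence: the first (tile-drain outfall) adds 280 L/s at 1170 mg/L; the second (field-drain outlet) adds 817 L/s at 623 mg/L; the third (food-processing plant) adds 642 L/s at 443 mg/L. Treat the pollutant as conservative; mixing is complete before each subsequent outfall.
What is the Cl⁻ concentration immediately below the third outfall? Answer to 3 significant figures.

Below outfall 1: Q → 7030 L/s, C = (6750·32.00 + 280.0·1170)/7030 = 77.33 mg/L.
Below outfall 2: Q → 7847 L/s, C = (7030·77.33 + 817.0·623.0)/7847 = 134.1 mg/L.
Below outfall 3: Q → 8489 L/s, C = (7847·134.1 + 642.0·443.0)/8489 = 157.5 mg/L.

157 mg/L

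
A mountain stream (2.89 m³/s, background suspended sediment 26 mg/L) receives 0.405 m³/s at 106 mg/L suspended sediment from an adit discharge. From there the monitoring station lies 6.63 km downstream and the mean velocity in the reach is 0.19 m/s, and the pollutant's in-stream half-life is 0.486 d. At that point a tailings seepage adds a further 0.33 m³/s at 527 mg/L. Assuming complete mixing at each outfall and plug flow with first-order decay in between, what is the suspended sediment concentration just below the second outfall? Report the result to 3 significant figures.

Flow-weighted average: C = (2.890·26.00 + 0.4050·106.0) / 3.295 = 118.1/3.295 = 35.83 mg/L; combined flow 3.295 m³/s.
Travel time t = 6.63·1000 / 0.19 = 34890 s = 9.693 h.
Half-life 0.486 d → k = ln 2 / 0.486 = 1.426 d⁻¹.
Decay over the reach: 35.83·exp(−kt) = 35.83·0.5621 = 20.14 mg/L.
Second outfall: C = (3.295·20.14 + 0.3300·527.0)/3.625 = 66.28 mg/L.

66.3 mg/L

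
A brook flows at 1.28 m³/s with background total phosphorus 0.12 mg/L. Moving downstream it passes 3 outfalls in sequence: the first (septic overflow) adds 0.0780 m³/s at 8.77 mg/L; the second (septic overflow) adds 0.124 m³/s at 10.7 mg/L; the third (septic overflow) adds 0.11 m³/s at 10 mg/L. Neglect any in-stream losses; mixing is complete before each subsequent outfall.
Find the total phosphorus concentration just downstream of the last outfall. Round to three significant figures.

Below outfall 1: Q → 1.358 m³/s, C = (1.280·0.1200 + 0.07800·8.770)/1.358 = 0.6168 mg/L.
Below outfall 2: Q → 1.482 m³/s, C = (1.358·0.6168 + 0.1240·10.70)/1.482 = 1.460 mg/L.
Below outfall 3: Q → 1.592 m³/s, C = (1.482·1.460 + 0.1100·10.00)/1.592 = 2.051 mg/L.

2.05 mg/L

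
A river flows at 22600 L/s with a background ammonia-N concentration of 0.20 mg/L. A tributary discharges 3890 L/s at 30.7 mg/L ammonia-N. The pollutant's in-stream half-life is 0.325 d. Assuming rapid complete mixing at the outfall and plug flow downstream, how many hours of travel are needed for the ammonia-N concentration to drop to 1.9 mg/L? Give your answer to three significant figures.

Flow-weighted average: C = (22600·0.2000 + 3890·30.70) / 26490 = 123900/26490 = 4.679 mg/L.
Half-life 0.325 d → k = ln 2 / 0.325 = 2.133 d⁻¹.
4.679·exp(−k·t) = 1.9 → t = ln(4.679/1.9)/k = 36510 s = 10.14 h.

10.1 h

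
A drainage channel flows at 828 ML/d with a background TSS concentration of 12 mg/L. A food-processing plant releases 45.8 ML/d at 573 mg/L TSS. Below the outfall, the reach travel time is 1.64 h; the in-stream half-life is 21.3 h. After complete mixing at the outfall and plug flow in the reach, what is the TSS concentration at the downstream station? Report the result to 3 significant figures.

Mass balance: C = (828.0·12.00 + 45.80·573.0) / 873.8 = 36180/873.8 = 41.40 mg/L.
Half-life 21.3 h → k = ln 2 / 21.3 = 0.03254 h⁻¹ = 0.7810 d⁻¹.
Applying C = C₀e^(−kt): 41.40 × 0.9480 = 39.25 mg/L.

39.3 mg/L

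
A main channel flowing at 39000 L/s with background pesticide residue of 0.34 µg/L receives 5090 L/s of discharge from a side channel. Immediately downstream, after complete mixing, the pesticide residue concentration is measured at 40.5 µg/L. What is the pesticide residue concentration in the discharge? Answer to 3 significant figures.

Mass balance: 39000·0.3400 + 5090·Cₑ = 44090·40.50
→ Cₑ = (44090·40.50 − 39000·0.3400) / 5090 = 348.2 µg/L.

348 µg/L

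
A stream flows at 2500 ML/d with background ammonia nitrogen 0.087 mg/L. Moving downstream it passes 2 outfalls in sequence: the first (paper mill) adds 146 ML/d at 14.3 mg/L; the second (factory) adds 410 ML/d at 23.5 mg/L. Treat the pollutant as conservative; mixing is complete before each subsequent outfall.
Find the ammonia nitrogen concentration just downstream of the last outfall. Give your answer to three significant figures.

Outfall 1: combined Q = 2646 ML/d; C = (2500·0.08700 + 146.0·14.30)/2646 = 0.8712 mg/L.
Outfall 2: combined Q = 3056 ML/d; C = (2646·0.8712 + 410.0·23.50)/3056 = 3.907 mg/L.

3.91 mg/L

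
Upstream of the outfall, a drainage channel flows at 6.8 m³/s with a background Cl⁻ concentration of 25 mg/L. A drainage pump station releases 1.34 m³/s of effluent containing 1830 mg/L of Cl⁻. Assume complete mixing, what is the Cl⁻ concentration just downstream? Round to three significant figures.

322 mg/L

After mixing, C = (6.800·25.00 + 1.340·1830) / 8.140 = 2622/8.140 = 322.1 mg/L.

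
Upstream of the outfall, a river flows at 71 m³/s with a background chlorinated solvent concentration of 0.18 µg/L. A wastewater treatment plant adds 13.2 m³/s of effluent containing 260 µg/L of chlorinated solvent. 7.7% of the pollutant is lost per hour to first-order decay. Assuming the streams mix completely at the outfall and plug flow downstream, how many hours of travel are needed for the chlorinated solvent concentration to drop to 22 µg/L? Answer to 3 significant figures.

7.74 h

Flow-weighted average: C = (71.00·0.1800 + 13.20·260.0) / 84.20 = 3445/84.20 = 40.91 µg/L.
7.7%/h lost → k = −ln(1 − 0.077) = 0.08013 h⁻¹.
40.91·exp(−k·t) = 22 → t = ln(40.91/22)/k = 27870 s = 7.743 h.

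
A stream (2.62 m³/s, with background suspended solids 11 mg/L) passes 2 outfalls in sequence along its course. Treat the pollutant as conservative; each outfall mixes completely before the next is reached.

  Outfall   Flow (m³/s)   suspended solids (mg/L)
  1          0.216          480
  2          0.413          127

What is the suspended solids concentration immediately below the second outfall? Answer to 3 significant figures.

56.9 mg/L

After outfall 1: Q = 2.620 + 0.2160 = 2.836 m³/s; C = (2.620·11.00 + 0.2160·480.0)/2.836 = 46.72 mg/L.
After outfall 2: Q = 2.836 + 0.4130 = 3.249 m³/s; C = (2.836·46.72 + 0.4130·127.0)/3.249 = 56.93 mg/L.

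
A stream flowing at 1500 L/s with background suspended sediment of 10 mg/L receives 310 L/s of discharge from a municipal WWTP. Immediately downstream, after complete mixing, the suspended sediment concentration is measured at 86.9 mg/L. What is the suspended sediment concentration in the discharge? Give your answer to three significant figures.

459 mg/L

Mass balance: 1500·10.00 + 310.0·Cₑ = 1810·86.90
→ Cₑ = (1810·86.90 − 1500·10.00) / 310.0 = 459.0 mg/L.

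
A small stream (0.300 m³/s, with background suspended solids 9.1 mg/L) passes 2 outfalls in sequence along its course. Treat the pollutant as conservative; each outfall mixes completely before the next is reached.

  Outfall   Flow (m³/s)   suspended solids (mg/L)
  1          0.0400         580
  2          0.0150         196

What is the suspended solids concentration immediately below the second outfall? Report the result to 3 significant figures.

After outfall 1: Q = 0.3000 + 0.04000 = 0.3400 m³/s; C = (0.3000·9.100 + 0.04000·580.0)/0.3400 = 76.26 mg/L.
After outfall 2: Q = 0.3400 + 0.01500 = 0.3550 m³/s; C = (0.3400·76.26 + 0.01500·196.0)/0.3550 = 81.32 mg/L.

81.3 mg/L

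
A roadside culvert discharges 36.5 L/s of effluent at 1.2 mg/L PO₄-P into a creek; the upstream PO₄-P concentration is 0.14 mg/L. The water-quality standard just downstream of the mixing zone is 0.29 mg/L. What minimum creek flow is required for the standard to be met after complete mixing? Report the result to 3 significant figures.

Set C_mix = 0.29: (Q·0.1400 + 36.50·1.200) / (Q + 36.50) = 0.29
→ Q = 36.50·(1.200 − 0.29)/(0.29 − 0.1400) = 221.4 L/s.

221 L/s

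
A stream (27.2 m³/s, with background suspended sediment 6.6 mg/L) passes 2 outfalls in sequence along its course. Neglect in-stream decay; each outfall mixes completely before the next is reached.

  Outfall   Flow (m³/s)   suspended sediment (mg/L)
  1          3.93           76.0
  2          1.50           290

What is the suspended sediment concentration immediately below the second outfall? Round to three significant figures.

28.0 mg/L

Outfall 1: combined Q = 31.13 m³/s; C = (27.20·6.600 + 3.930·76.00)/31.13 = 15.36 mg/L.
Outfall 2: combined Q = 32.63 m³/s; C = (31.13·15.36 + 1.500·290.0)/32.63 = 27.99 mg/L.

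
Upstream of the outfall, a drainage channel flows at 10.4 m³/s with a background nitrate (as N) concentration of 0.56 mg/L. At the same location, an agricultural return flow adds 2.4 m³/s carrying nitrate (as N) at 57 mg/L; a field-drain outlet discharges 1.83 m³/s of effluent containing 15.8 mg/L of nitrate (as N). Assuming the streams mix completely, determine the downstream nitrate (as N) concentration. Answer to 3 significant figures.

After mixing, C = (10.40·0.5600 + 2.400·57.00 + 1.830·15.80) / 14.63 = 171.5/14.63 = 11.73 mg/L.

11.7 mg/L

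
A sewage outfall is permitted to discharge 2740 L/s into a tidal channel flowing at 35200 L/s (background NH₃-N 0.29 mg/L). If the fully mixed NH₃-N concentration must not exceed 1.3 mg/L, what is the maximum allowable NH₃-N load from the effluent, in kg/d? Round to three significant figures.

Mass balance at the limit: 35200·0.2900 + 2740·Cₑ = 37940·1.3 → Cₑ = 14.28 mg/L.
2740 L/s = 2.740 m³/s. Load = 2.740 m³/s × 14.28 g/m³ × 86 400 s/d = 3379 kg/d.

3380 kg/d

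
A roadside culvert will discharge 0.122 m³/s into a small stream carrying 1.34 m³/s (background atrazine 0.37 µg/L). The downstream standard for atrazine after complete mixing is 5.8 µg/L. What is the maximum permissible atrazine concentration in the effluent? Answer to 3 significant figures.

65.4 µg/L

At the limit, (Qr·Cr + Qe·Cₑ)/(Qr + Qe) = 5.8:
Cₑ = (1.462·5.8 − 1.340·0.3700) / 0.1220 = 65.44 µg/L.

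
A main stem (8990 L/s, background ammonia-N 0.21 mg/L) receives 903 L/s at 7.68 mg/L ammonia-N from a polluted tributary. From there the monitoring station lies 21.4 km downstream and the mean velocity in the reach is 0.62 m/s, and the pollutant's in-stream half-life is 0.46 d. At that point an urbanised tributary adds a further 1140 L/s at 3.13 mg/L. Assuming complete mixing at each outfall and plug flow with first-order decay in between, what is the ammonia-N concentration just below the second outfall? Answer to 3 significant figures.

Flow-weighted average: C = (8990·0.2100 + 903.0·7.680) / 9893 = 8823/9893 = 0.8918 mg/L; combined flow 9893 L/s.
Travel time t = 21.4·1000 / 0.62 = 34520 s = 9.588 h.
Half-life 0.46 d → k = ln 2 / 0.46 = 1.507 d⁻¹.
After decay, C = 0.8918 × e^(−kt) = 0.8918 × 0.5477 = 0.4885 mg/L.
Second outfall: C = (9893·0.4885 + 1140·3.130)/11030 = 0.7614 mg/L.

0.761 mg/L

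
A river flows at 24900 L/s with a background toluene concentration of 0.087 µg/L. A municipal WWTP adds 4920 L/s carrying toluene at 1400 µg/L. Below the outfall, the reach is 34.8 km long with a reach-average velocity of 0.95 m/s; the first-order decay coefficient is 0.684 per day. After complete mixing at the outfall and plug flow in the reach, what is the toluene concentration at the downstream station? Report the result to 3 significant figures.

Flow-weighted average: C = (24900·0.08700 + 4920·1400) / 29820 = 6890000/29820 = 231.1 µg/L.
Travel time t = 34.8·1000 / 0.95 = 36630 s = 10.18 h.
Decay over the reach: 231.1·exp(−kt) = 231.1·0.7483 = 172.9 µg/L.

173 µg/L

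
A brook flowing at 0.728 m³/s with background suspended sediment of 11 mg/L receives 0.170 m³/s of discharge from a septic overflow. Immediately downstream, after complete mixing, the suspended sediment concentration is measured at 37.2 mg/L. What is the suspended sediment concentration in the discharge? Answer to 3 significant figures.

149 mg/L

Mass balance: 0.7280·11.00 + 0.1700·Cₑ = 0.8980·37.20
→ Cₑ = (0.8980·37.20 − 0.7280·11.00) / 0.1700 = 149.4 mg/L.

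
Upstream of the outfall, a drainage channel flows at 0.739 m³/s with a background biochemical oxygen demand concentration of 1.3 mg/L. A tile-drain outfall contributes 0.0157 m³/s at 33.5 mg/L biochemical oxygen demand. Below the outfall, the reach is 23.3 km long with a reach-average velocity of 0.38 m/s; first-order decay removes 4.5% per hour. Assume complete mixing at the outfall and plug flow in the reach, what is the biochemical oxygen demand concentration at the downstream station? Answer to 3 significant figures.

0.899 mg/L

Conservation of mass: C = (0.7390·1.300 + 0.01570·33.50) / 0.7547 = 1.487/0.7547 = 1.970 mg/L.
Travel time t = 23.3·1000 / 0.38 = 61320 s = 17.03 h.
4.5%/h lost → k = −ln(1 − 0.045) = 0.04604 h⁻¹.
After decay, C = 1.970 × e^(−kt) = 1.970 × 0.4565 = 0.8992 mg/L.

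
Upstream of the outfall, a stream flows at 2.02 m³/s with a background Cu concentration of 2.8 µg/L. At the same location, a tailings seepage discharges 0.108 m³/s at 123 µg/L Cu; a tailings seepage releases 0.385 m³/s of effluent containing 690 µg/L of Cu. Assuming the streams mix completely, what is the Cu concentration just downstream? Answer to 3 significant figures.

Flow-weighted average: C = (2.020·2.800 + 0.1080·123.0 + 0.3850·690.0) / 2.513 = 284.6/2.513 = 113.2 µg/L.

113 µg/L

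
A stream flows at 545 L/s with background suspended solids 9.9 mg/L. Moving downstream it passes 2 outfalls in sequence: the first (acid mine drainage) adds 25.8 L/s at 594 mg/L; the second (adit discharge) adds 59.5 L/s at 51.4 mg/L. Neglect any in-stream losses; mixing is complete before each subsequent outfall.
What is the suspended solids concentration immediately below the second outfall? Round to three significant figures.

Below outfall 1: Q → 570.8 L/s, C = (545.0·9.900 + 25.80·594.0)/570.8 = 36.30 mg/L.
Below outfall 2: Q → 630.3 L/s, C = (570.8·36.30 + 59.50·51.40)/630.3 = 37.73 mg/L.

37.7 mg/L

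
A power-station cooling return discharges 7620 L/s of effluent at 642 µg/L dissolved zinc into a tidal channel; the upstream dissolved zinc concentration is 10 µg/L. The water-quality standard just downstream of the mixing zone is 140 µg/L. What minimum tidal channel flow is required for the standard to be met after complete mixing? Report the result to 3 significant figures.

Set C_mix = 140: (Q·10.00 + 7620·642.0) / (Q + 7620) = 140
→ Q = 7620·(642.0 − 140)/(140 − 10.00) = 29420 L/s.

29400 L/s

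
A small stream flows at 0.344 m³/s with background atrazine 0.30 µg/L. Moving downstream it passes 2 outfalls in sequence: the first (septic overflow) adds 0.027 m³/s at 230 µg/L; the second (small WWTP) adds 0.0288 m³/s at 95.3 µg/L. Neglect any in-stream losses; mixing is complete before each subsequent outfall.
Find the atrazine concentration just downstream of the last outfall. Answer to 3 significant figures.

Outfall 1: combined Q = 0.3710 m³/s; C = (0.3440·0.3000 + 0.02700·230.0)/0.3710 = 17.02 µg/L.
Outfall 2: combined Q = 0.3998 m³/s; C = (0.3710·17.02 + 0.02880·95.30)/0.3998 = 22.66 µg/L.

22.7 µg/L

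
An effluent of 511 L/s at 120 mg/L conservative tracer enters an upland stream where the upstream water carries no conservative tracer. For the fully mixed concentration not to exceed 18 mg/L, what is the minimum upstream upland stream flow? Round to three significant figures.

2900 L/s

Set C_mix = 18: (Q·0 + 511.0·120.0) / (Q + 511.0) = 18
→ Q = 511.0·(120.0 − 18)/(18 − 0) = 2896 L/s.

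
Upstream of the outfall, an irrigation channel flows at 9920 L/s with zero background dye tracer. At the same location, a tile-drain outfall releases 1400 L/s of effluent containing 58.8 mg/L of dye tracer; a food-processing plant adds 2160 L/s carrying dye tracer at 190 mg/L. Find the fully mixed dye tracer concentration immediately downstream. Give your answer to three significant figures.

Mass balance: C = (9920·0 + 1400·58.80 + 2160·190.0) / 13480 = 492700/13480 = 36.55 mg/L.

36.6 mg/L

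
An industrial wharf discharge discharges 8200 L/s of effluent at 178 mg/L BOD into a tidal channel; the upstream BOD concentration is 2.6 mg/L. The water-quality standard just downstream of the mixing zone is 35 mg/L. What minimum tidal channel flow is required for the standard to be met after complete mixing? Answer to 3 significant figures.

Set C_mix = 35: (Q·2.600 + 8200·178.0) / (Q + 8200) = 35
→ Q = 8200·(178.0 − 35)/(35 − 2.600) = 36190 L/s.

36200 L/s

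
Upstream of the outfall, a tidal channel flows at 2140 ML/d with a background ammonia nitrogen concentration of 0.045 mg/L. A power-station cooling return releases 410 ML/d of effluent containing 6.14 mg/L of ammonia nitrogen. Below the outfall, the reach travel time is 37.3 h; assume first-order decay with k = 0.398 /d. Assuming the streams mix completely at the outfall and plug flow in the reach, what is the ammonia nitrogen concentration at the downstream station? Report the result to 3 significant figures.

0.552 mg/L

After mixing, C = (2140·0.04500 + 410.0·6.140) / 2550 = 2614/2550 = 1.025 mg/L.
Applying C = C₀e^(−kt): 1.025 × 0.5387 = 0.5522 mg/L.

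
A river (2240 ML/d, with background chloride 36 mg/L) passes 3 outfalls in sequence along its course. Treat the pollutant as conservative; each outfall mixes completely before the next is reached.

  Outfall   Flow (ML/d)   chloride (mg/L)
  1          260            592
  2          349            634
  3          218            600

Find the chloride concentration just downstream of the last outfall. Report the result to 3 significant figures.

191 mg/L

Below outfall 1: Q → 2500 ML/d, C = (2240·36.00 + 260.0·592.0)/2500 = 93.82 mg/L.
Below outfall 2: Q → 2849 ML/d, C = (2500·93.82 + 349.0·634.0)/2849 = 160.0 mg/L.
Below outfall 3: Q → 3067 ML/d, C = (2849·160.0 + 218.0·600.0)/3067 = 191.3 mg/L.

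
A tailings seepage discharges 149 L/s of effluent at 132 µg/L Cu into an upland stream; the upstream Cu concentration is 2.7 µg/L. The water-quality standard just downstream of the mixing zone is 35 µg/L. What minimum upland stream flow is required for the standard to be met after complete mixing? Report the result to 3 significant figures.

447 L/s

Set C_mix = 35: (Q·2.700 + 149.0·132.0) / (Q + 149.0) = 35
→ Q = 149.0·(132.0 − 35)/(35 − 2.700) = 447.5 L/s.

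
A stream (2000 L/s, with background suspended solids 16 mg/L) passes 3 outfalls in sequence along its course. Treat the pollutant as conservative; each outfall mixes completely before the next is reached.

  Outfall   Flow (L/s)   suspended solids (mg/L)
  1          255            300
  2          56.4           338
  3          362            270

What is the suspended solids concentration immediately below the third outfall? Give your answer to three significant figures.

After outfall 1: Q = 2000 + 255.0 = 2255 L/s; C = (2000·16.00 + 255.0·300.0)/2255 = 48.12 mg/L.
After outfall 2: Q = 2255 + 56.40 = 2311 L/s; C = (2255·48.12 + 56.40·338.0)/2311 = 55.19 mg/L.
After outfall 3: Q = 2311 + 362.0 = 2673 L/s; C = (2311·55.19 + 362.0·270.0)/2673 = 84.28 mg/L.

84.3 mg/L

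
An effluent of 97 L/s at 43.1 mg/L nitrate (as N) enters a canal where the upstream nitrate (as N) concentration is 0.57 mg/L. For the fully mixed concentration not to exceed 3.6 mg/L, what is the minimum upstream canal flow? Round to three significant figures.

1260 L/s

Set C_mix = 3.6: (Q·0.5700 + 97.00·43.10) / (Q + 97.00) = 3.6
→ Q = 97.00·(43.10 − 3.6)/(3.6 − 0.5700) = 1265 L/s.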